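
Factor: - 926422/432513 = -2^1 * 3^(-3)*7^1*83^(-1) *193^( -1)*66173^1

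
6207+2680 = 8887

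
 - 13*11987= -155831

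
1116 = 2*558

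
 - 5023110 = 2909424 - 7932534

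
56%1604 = 56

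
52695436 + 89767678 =142463114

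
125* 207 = 25875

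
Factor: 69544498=2^1*34772249^1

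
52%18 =16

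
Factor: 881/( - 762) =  - 2^( - 1)*3^( - 1)*127^ (  -  1) * 881^1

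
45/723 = 15/241 = 0.06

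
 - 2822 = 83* (-34)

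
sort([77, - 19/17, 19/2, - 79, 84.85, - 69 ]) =[ - 79 ,-69, - 19/17,19/2,77,84.85 ]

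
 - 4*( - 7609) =30436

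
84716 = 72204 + 12512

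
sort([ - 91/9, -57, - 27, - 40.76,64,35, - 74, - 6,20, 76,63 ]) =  [ - 74, - 57, - 40.76,-27, -91/9,  -  6, 20,35,63, 64,76] 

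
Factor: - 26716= - 2^2*6679^1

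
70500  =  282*250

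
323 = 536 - 213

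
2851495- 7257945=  - 4406450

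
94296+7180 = 101476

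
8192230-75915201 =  - 67722971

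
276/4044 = 23/337= 0.07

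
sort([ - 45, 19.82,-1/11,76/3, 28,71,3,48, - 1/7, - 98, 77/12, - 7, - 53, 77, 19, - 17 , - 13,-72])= [ - 98 ,-72, - 53, - 45, - 17, - 13 , - 7, - 1/7, - 1/11, 3, 77/12, 19, 19.82, 76/3, 28,48, 71,77] 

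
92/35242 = 46/17621=0.00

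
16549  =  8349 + 8200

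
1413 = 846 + 567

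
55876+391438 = 447314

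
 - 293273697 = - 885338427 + 592064730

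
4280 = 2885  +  1395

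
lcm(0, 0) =0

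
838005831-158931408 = 679074423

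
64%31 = 2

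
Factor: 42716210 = 2^1*5^1*4271621^1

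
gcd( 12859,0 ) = 12859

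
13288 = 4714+8574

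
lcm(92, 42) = 1932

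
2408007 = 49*49143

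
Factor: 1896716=2^2*29^1*83^1 *197^1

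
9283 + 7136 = 16419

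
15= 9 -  - 6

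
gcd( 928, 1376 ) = 32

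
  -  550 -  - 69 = -481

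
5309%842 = 257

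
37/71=37/71 = 0.52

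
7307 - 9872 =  - 2565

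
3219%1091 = 1037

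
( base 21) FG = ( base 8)513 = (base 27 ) C7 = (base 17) 128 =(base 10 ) 331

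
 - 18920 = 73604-92524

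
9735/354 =27 + 1/2 = 27.50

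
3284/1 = 3284 = 3284.00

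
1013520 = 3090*328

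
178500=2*89250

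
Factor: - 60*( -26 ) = 1560 = 2^3*3^1*5^1 * 13^1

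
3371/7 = 481 + 4/7 = 481.57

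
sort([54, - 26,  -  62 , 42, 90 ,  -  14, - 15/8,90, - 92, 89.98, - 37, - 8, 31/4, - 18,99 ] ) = [ - 92, - 62, - 37 ,  -  26 , - 18,  -  14, - 8, - 15/8, 31/4, 42,54,89.98, 90, 90,99 ]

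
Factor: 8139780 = 2^2*3^2* 5^1*11^1*4111^1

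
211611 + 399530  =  611141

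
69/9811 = 69/9811=0.01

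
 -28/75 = -1+47/75 = - 0.37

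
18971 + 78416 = 97387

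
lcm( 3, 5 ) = 15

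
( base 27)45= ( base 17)6B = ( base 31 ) 3k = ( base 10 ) 113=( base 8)161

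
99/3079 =99/3079 = 0.03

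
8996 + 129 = 9125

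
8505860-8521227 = - 15367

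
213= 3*71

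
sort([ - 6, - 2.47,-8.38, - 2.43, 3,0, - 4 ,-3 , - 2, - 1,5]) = [ - 8.38, - 6,  -  4,- 3, - 2.47, - 2.43, - 2, - 1, 0, 3,5 ]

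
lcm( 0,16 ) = 0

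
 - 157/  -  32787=157/32787 = 0.00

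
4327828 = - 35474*( - 122 ) 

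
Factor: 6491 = 6491^1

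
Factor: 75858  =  2^1*3^1*47^1 * 269^1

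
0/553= 0= 0.00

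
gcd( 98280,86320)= 520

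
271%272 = 271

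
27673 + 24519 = 52192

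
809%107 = 60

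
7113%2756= 1601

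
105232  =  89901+15331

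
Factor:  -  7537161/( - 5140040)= 2^(  -  3) * 3^1*5^( - 1 )*23^(-1 )*37^ ( - 1 )*151^(-1 )*1153^1*2179^1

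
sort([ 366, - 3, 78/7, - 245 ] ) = [-245, - 3, 78/7, 366]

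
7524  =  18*418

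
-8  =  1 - 9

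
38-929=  - 891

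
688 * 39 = 26832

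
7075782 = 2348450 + 4727332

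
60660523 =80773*751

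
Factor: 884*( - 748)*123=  - 2^4*3^1 * 11^1 * 13^1*17^2*41^1 = -  81331536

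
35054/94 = 17527/47 = 372.91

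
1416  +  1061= 2477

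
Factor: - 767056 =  - 2^4*191^1*251^1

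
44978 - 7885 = 37093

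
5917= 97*61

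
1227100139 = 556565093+670535046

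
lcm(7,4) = 28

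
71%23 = 2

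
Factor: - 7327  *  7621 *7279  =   - 406452568693 = - 17^1 * 29^1*251^1* 431^1*7621^1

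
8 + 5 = 13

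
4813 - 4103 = 710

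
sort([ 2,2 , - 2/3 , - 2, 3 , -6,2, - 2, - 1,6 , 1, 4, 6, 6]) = [ - 6 , - 2 , - 2 , - 1, - 2/3 , 1, 2 , 2 , 2 , 3,4,6,6 , 6 ]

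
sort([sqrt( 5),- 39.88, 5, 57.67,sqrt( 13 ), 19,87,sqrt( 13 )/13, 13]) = [ - 39.88,sqrt(13) /13,sqrt( 5 ), sqrt( 13), 5, 13 , 19, 57.67, 87] 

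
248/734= 124/367 = 0.34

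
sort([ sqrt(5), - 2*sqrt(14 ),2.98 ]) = [ - 2 *sqrt(14 ),sqrt( 5 ),2.98 ]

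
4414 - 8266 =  - 3852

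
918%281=75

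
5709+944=6653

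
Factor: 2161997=43^1*137^1*367^1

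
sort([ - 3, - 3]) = [ - 3, - 3] 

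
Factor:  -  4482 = - 2^1*3^3*83^1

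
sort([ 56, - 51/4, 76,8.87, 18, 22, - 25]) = [-25, - 51/4, 8.87, 18, 22,56,76]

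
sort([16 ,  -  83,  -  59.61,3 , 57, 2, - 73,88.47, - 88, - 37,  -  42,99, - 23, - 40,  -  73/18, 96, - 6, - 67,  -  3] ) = [ - 88 , - 83, - 73,-67,-59.61 , - 42, - 40, - 37, - 23, - 6, - 73/18, - 3,2, 3,16,57,88.47,96,99]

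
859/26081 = 859/26081 = 0.03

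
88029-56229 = 31800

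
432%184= 64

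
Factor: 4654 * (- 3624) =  - 2^4 * 3^1 * 13^1*151^1*179^1=- 16866096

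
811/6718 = 811/6718  =  0.12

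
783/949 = 783/949=   0.83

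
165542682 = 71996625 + 93546057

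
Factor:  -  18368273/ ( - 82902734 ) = 2^ (-1)*7^1 * 11^1*149^1*1601^1*2017^ ( - 1 ) *20551^( - 1) 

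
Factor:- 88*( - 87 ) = 7656=2^3*3^1*11^1*29^1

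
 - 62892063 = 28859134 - 91751197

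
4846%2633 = 2213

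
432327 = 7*61761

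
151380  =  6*25230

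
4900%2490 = 2410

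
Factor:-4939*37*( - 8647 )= 11^1*37^1*449^1 * 8647^1=1580178721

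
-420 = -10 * 42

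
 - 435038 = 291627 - 726665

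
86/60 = 1+13/30 = 1.43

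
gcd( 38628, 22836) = 12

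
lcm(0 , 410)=0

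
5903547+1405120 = 7308667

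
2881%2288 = 593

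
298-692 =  - 394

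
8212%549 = 526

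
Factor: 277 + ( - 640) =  - 363 = - 3^1*11^2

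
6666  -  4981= 1685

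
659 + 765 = 1424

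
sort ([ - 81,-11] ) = [ -81, - 11]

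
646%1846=646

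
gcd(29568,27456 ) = 2112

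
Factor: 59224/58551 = 88/87 = 2^3*3^( - 1)* 11^1*29^ ( - 1)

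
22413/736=22413/736 = 30.45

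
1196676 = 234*5114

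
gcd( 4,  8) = 4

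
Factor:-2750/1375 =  - 2 =-2^1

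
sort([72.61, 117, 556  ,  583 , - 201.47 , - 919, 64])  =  [ - 919, - 201.47, 64, 72.61, 117,556,583]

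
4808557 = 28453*169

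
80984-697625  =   - 616641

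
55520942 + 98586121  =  154107063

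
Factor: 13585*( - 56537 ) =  - 5^1*11^1 * 13^2 * 19^1*4349^1 = - 768055145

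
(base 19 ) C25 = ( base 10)4375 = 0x1117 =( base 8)10427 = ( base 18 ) d91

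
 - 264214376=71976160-336190536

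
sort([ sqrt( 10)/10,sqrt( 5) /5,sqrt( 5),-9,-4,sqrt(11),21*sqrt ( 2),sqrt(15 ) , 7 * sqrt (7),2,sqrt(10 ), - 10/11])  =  [ - 9 , - 4,-10/11, sqrt( 10)/10,sqrt ( 5)/5 , 2,sqrt( 5),sqrt ( 10), sqrt( 11 ),sqrt(15),7*sqrt( 7),21*sqrt( 2)]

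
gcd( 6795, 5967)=9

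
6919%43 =39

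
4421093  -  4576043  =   - 154950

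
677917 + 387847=1065764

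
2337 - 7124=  - 4787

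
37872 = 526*72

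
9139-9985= - 846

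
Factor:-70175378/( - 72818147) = 2^1*7^1*13^1 * 385579^1*72818147^(- 1)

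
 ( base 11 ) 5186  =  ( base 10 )6870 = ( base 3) 100102110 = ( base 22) e46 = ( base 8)15326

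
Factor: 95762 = 2^1*47881^1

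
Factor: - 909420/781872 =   -  75785/65156=- 2^( - 2)*5^1*7^( - 1)*13^( - 1) *23^1*179^( - 1)* 659^1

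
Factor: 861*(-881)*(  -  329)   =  3^1*7^2*41^1*47^1  *  881^1 = 249559989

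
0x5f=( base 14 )6b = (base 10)95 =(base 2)1011111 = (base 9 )115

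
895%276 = 67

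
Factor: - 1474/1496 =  - 2^(- 2)*17^( - 1)*67^1 = - 67/68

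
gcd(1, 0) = 1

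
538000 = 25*21520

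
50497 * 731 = 36913307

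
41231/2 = 20615  +  1/2 = 20615.50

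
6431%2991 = 449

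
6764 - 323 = 6441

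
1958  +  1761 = 3719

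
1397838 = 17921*78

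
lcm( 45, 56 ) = 2520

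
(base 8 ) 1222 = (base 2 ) 1010010010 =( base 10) 658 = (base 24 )13A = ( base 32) KI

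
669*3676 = 2459244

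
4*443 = 1772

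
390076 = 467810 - 77734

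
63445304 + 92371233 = 155816537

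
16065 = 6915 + 9150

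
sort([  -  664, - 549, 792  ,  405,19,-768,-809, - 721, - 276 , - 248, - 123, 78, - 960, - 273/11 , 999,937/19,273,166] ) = [-960 , - 809, - 768,-721, - 664, - 549, - 276, - 248, - 123,-273/11,19,937/19 , 78,166, 273,405,792,999]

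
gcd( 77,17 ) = 1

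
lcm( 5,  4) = 20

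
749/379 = 1 + 370/379=1.98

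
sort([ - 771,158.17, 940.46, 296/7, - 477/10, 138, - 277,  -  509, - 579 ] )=[ - 771, -579 , - 509,- 277, - 477/10,296/7, 138,158.17,940.46]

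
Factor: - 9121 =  - 7^1*1303^1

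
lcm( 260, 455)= 1820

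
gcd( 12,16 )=4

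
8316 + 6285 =14601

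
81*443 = 35883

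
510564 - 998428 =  - 487864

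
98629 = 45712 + 52917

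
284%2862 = 284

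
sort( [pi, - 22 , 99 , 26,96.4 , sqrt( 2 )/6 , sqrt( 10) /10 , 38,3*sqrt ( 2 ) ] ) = [ - 22, sqrt( 2 ) /6, sqrt ( 10 )/10 , pi , 3*sqrt ( 2),26,38, 96.4,  99] 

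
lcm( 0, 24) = 0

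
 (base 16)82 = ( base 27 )4M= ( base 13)a0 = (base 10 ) 130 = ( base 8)202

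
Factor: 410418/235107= 2^1*151^1*173^(-1 ) = 302/173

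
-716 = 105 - 821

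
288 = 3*96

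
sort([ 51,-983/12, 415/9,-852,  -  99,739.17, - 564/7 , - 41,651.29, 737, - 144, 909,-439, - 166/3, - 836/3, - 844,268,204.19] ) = [ - 852,-844, - 439, - 836/3,-144 , - 99,-983/12, - 564/7,- 166/3,-41, 415/9, 51, 204.19, 268,651.29, 737, 739.17, 909]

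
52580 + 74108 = 126688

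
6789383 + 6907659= 13697042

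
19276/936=4819/234 =20.59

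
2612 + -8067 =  - 5455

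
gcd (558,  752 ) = 2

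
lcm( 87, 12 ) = 348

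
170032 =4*42508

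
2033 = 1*2033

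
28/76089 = 28/76089 = 0.00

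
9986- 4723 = 5263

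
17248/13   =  17248/13 =1326.77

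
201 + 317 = 518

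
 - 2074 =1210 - 3284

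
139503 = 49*2847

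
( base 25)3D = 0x58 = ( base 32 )2o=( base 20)48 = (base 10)88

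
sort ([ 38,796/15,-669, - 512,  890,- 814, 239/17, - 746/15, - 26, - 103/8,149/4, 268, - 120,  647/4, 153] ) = [ - 814, - 669, - 512, - 120 , - 746/15, - 26, - 103/8,239/17 , 149/4, 38, 796/15, 153, 647/4, 268, 890] 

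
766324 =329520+436804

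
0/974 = 0 = 0.00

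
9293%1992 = 1325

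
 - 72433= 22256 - 94689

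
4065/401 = 10 + 55/401 = 10.14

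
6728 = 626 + 6102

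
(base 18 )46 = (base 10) 78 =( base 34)2a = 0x4E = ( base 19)42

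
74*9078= 671772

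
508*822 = 417576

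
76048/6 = 12674 + 2/3 = 12674.67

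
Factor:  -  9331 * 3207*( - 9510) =284582156670 =2^1*3^2 * 5^1*7^1*31^1 * 43^1*317^1*1069^1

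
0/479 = 0  =  0.00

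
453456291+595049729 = 1048506020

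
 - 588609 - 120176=-708785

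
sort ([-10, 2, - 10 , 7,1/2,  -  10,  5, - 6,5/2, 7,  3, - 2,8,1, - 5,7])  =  [ - 10, - 10,  -  10,-6,  -  5,  -  2,1/2,1 , 2,5/2, 3,5 , 7, 7,7,8]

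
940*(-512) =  - 481280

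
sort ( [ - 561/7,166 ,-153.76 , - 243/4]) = [ - 153.76, - 561/7, - 243/4, 166]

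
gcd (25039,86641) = 1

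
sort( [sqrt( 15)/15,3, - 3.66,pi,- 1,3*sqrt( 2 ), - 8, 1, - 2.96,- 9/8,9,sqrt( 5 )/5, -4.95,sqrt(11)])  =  [-8,-4.95, -3.66,-2.96,-9/8, - 1,sqrt(15) /15,sqrt(5 )/5 , 1 , 3, pi,sqrt (11 ) , 3*sqrt(2),9 ] 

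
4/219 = 4/219 = 0.02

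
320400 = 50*6408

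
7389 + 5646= 13035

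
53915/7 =7702 + 1/7 = 7702.14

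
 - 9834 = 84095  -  93929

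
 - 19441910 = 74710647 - 94152557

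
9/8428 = 9/8428 = 0.00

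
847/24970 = 77/2270  =  0.03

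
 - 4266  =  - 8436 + 4170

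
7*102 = 714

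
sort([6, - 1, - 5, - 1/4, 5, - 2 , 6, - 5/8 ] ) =[-5, - 2, - 1, - 5/8, - 1/4, 5,6, 6 ] 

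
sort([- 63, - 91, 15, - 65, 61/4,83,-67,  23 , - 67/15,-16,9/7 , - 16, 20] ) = [ - 91 , - 67, - 65, - 63, - 16, - 16,  -  67/15,9/7, 15,  61/4,  20, 23,83] 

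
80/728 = 10/91 = 0.11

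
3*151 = 453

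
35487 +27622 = 63109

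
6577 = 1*6577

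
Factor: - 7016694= - 2^1*3^1*1169449^1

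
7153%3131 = 891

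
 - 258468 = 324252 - 582720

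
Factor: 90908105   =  5^1*47^1*131^1*2953^1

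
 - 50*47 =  - 2350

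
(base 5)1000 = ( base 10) 125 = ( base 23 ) 5a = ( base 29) 49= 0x7D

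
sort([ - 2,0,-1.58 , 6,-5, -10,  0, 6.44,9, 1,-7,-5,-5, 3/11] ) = [ - 10, - 7,-5,  -  5, - 5 ,- 2,-1.58,  0,0,3/11, 1, 6, 6.44,9 ]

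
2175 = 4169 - 1994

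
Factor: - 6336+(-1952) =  - 2^5 * 7^1*37^1= - 8288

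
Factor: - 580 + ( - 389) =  - 969 = -  3^1 *17^1*19^1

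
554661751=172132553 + 382529198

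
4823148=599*8052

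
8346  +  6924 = 15270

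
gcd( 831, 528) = 3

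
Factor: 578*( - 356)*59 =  - 12140312 = - 2^3*17^2*59^1*89^1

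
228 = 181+47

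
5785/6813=5785/6813 = 0.85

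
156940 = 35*4484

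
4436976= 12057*368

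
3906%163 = 157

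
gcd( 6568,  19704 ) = 6568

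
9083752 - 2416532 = 6667220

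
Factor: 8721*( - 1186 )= - 10343106   =  - 2^1 *3^3*17^1 * 19^1*593^1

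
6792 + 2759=9551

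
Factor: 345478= 2^1*7^1 * 24677^1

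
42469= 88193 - 45724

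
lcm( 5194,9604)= 509012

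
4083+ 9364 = 13447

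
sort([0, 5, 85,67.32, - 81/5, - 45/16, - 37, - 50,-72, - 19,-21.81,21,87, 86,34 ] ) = [ - 72,-50,-37,- 21.81, - 19,- 81/5,-45/16,  0, 5, 21, 34,67.32,  85,86,87] 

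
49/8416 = 49/8416 = 0.01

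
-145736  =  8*( - 18217)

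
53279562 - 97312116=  -44032554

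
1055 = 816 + 239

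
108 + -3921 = -3813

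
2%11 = 2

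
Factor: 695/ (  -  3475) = - 1/5 =- 5^ ( - 1 )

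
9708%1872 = 348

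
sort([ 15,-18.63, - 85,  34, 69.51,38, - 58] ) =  [ - 85, - 58,- 18.63,15,  34,38,69.51]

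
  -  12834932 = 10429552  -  23264484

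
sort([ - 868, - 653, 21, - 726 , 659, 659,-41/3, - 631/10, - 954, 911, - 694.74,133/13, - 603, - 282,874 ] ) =[ - 954, - 868,-726, - 694.74, - 653, - 603,-282,- 631/10, - 41/3,133/13,  21,659, 659,874, 911 ]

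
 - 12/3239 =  - 1 + 3227/3239= - 0.00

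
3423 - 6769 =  - 3346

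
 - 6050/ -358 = 16  +  161/179 = 16.90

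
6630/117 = 170/3 = 56.67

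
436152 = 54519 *8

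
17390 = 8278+9112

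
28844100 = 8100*3561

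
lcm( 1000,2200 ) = 11000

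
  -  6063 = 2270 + -8333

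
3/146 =3/146 = 0.02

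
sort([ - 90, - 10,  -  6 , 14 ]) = [ - 90,  -  10, - 6, 14 ] 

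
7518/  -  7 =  - 1074 + 0/1 = - 1074.00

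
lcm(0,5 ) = 0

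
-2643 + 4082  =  1439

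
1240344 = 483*2568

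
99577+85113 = 184690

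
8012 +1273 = 9285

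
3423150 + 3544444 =6967594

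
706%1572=706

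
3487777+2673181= 6160958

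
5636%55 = 26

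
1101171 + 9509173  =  10610344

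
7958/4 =3979/2= 1989.50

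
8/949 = 8/949=0.01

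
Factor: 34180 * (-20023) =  - 2^2*5^1*1709^1 * 20023^1 = -684386140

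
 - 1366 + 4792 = 3426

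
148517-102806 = 45711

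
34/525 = 34/525=0.06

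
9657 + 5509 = 15166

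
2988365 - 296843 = 2691522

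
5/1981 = 5/1981= 0.00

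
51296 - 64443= -13147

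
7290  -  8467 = - 1177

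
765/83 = 9+18/83 = 9.22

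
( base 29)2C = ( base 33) 24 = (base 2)1000110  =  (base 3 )2121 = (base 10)70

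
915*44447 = 40669005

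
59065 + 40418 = 99483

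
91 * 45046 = 4099186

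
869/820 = 869/820 =1.06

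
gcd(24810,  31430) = 10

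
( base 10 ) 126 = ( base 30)46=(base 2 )1111110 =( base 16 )7E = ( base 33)3r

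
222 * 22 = 4884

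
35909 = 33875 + 2034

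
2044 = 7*292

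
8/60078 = 4/30039 = 0.00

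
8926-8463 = 463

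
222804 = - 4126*(-54) 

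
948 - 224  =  724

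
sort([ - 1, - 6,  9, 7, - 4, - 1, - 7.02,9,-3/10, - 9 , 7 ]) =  [ - 9, - 7.02, - 6, - 4, - 1, - 1, -3/10 , 7, 7,  9,9 ] 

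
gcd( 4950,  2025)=225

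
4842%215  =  112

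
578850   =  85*6810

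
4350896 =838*5192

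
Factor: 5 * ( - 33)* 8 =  - 1320 = -2^3*3^1*5^1*11^1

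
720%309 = 102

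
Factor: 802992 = 2^4*3^1*16729^1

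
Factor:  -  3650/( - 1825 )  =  2 = 2^1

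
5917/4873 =5917/4873  =  1.21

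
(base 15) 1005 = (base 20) 890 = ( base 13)1700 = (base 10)3380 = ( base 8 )6464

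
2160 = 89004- 86844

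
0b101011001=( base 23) F0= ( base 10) 345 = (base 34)a5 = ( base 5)2340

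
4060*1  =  4060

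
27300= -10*(- 2730 ) 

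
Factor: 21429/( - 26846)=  - 2^( - 1) * 3^2* 31^( - 1)*433^( - 1) * 2381^1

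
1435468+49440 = 1484908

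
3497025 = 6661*525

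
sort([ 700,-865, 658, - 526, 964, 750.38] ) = [ - 865,  -  526, 658, 700,  750.38, 964] 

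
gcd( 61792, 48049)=1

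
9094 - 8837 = 257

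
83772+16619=100391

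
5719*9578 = 54776582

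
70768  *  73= 5166064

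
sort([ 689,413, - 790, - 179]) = [ - 790, - 179, 413 , 689 ]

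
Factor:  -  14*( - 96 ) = 2^6*3^1 * 7^1= 1344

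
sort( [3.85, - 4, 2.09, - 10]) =[  -  10,-4,2.09,3.85] 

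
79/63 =79/63 = 1.25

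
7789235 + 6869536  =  14658771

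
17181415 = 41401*415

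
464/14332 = 116/3583 = 0.03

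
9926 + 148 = 10074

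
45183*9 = 406647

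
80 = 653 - 573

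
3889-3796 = 93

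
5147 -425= 4722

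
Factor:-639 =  - 3^2* 71^1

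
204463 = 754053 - 549590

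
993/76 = 993/76=13.07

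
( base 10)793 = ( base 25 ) 16i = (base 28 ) 109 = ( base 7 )2212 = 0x319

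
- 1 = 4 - 5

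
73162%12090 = 622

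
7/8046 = 7/8046 = 0.00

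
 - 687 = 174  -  861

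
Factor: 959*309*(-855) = -3^3*5^1 *7^1*19^1*103^1*137^1 =- 253363005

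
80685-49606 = 31079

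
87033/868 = 100 + 233/868  =  100.27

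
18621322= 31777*586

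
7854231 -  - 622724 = 8476955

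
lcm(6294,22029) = 44058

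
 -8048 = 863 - 8911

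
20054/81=20054/81= 247.58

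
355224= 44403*8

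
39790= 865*46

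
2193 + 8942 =11135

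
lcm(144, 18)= 144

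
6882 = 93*74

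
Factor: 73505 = 5^1 *61^1*241^1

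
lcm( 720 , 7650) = 61200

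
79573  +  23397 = 102970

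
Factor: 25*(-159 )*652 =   -  2591700= - 2^2*3^1*5^2*53^1*163^1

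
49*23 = 1127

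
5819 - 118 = 5701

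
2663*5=13315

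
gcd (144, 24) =24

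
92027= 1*92027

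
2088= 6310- 4222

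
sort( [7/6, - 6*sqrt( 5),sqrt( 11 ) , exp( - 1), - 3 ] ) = [ - 6*sqrt( 5),-3,exp(-1) , 7/6,sqrt( 11 ) ] 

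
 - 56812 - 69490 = - 126302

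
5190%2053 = 1084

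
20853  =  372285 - 351432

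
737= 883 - 146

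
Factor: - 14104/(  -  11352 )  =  3^( - 1 )*11^(-1) * 41^1 = 41/33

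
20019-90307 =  - 70288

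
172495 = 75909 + 96586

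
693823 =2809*247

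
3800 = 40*95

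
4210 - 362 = 3848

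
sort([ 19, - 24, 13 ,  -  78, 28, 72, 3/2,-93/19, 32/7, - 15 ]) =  [ -78, - 24, - 15, - 93/19, 3/2, 32/7, 13,19 , 28, 72 ]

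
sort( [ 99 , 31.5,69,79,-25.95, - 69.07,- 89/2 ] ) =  [ - 69.07,  -  89/2,-25.95,31.5,69, 79, 99]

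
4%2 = 0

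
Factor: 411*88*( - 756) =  - 2^5*3^4*7^1*11^1 * 137^1 = -27343008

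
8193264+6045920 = 14239184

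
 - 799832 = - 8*99979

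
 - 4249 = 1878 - 6127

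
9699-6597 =3102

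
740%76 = 56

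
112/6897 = 112/6897  =  0.02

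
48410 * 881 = 42649210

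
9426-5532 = 3894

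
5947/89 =5947/89 =66.82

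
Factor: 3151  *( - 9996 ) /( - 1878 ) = 5249566/313 = 2^1*7^2*17^1*23^1 * 137^1*  313^( - 1)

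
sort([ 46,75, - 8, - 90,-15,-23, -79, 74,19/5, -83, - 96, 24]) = [ -96, - 90, - 83, - 79,-23,- 15,  -  8,19/5, 24, 46, 74,75] 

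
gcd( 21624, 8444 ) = 4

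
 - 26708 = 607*( - 44)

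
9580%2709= 1453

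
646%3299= 646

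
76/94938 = 38/47469 = 0.00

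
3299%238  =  205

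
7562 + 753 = 8315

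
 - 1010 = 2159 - 3169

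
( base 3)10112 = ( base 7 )164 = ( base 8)137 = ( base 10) 95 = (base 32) 2V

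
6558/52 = 3279/26 = 126.12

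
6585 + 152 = 6737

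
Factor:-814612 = - 2^2 * 203653^1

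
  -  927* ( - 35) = 32445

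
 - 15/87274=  - 1  +  87259/87274 = - 0.00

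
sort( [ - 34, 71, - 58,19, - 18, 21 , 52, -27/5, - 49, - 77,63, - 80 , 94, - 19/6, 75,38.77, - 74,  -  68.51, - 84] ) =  [ - 84, - 80 , - 77, - 74, - 68.51, - 58, - 49, -34, - 18, - 27/5,-19/6 , 19 , 21, 38.77,52,  63, 71,75,94]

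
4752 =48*99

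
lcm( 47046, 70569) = 141138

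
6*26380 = 158280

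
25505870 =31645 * 806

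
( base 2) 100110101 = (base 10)309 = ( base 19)G5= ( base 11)261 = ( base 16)135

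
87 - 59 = 28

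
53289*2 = 106578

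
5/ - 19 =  - 1+ 14/19 = -0.26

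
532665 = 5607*95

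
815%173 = 123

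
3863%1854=155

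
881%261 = 98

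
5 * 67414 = 337070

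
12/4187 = 12/4187 = 0.00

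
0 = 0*739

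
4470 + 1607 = 6077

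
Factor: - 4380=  - 2^2*3^1*5^1  *73^1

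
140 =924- 784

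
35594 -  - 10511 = 46105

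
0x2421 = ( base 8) 22041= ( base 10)9249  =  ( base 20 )1329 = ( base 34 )801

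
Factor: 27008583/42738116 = 2^(-2 ) * 3^1* 7^1*97^1*2707^ ( - 1) *3947^( - 1 ) * 13259^1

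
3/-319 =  - 1 + 316/319 = -0.01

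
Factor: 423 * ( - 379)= -3^2*47^1*379^1 =- 160317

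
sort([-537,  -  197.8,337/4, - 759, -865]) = [ - 865, - 759,- 537, - 197.8,337/4]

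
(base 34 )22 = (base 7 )130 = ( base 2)1000110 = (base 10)70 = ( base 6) 154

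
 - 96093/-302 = 96093/302=318.19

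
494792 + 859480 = 1354272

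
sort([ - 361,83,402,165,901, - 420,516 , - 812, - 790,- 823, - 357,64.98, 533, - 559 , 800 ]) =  [ - 823, - 812, - 790, - 559, - 420, - 361, - 357, 64.98 , 83,165, 402,516,  533, 800,901 ] 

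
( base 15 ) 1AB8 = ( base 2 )1011010100110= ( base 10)5798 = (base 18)hg2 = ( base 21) d32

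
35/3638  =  35/3638 = 0.01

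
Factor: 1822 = 2^1*911^1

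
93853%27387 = 11692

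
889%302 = 285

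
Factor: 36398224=2^4 * 17^1*19^1*7043^1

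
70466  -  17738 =52728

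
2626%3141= 2626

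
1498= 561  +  937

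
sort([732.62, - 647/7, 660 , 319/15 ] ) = [-647/7, 319/15,660 , 732.62]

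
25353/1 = 25353= 25353.00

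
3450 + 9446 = 12896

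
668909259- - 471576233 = 1140485492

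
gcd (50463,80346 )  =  21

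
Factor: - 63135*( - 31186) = 1968928110 = 2^1*3^2*5^1*23^1*31^1*61^1 * 503^1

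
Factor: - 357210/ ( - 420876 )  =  2^ ( - 1) * 3^1*5^1 * 7^2*433^(- 1 ) =735/866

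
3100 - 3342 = - 242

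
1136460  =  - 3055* (  -  372) 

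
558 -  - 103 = 661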